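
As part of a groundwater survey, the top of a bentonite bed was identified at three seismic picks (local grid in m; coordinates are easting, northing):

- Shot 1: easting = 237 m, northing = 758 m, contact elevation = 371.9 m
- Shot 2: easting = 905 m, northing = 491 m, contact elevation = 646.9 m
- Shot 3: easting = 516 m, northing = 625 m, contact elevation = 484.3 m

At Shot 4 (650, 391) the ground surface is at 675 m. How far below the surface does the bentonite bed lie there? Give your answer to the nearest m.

156 m

Let the plane be z = a·easting + b·northing + c.
Shot 2−Shot 1: 668a − 267b = 275;  Shot 3−Shot 1: 279a − 133b = 112.4.
Solving gives a = 0.45740, b = 0.11440.
Then c = 371.9 − a·237 − b·758 = 176.78.
At (650, 391): z_contact = 297.3 + 44.7 + 176.78 = 518.8 m.
Depth below ground = 675 − 518.8 = 156 m.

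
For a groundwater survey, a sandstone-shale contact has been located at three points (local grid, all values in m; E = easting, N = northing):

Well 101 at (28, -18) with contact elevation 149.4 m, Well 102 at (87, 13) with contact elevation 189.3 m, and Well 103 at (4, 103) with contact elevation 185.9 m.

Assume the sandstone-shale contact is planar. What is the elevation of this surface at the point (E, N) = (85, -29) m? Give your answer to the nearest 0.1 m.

171.8 m

Two edge vectors: Well 101→Well 102 = (59, 31, 39.9), Well 101→Well 103 = (-24, 121, 36.5).
Normal n = (Well 101→Well 102) × (Well 101→Well 103) = (-3696.4, -3111.1, 7883).
So ∂z/∂E = −n_x/n_z = 0.46891 and ∂z/∂N = −n_y/n_z = 0.39466.
Intercept c from Well 101: 149.4 − 13.13 + 7.10 = 143.37.
At (85, -29): z = 39.9 − 11.4 + 143.37 = 171.8 m.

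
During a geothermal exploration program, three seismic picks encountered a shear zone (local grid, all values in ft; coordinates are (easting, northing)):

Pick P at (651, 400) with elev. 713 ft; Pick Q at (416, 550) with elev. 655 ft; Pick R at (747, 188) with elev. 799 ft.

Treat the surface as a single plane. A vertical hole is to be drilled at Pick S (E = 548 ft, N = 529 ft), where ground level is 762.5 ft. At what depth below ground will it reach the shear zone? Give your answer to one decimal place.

Two edge vectors: Pick P→Pick Q = (-235, 150, -58), Pick P→Pick R = (96, -212, 86).
Normal n = (Pick P→Pick Q) × (Pick P→Pick R) = (604, 14642, 35420).
So ∂z/∂E = −n_x/n_z = −0.01705 and ∂z/∂N = −n_y/n_z = −0.41338.
Intercept c from Pick P: 713 + 11.10 + 165.35 = 889.45.
At (548, 529): z_contact = −9.34 − 218.68 + 889.45 = 661.43 ft.
Depth below ground = 762.5 − 661.43 = 101.1 ft.

101.1 ft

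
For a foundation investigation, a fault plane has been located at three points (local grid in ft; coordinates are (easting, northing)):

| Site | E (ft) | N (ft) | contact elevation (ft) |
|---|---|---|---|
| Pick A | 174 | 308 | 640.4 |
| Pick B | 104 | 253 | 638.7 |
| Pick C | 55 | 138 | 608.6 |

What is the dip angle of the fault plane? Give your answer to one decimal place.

Let the plane be z = a·E + b·N + c.
Pick B−Pick A: −70a − 55b = −1.7;  Pick C−Pick A: −119a − 170b = −31.8.
Solving gives a = −0.27264, b = 0.37791.
Gradient magnitude |∇z| = √(a² + b²) = √(0.07433 + 0.14281) = 0.46599.
True dip = arctan(0.46599) = 25.0°, dipping toward SE (azimuth ≈ 144°).

25.0°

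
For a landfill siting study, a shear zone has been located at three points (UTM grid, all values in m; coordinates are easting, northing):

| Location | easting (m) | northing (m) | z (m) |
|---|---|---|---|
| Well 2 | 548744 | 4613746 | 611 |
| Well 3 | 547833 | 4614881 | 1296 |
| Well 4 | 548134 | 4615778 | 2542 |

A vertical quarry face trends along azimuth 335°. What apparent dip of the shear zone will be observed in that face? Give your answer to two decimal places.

37.14°

Two edge vectors: Well 2→Well 3 = (-911, 1135, 685), Well 2→Well 4 = (-610, 2032, 1931).
Normal n = (Well 2→Well 3) × (Well 2→Well 4) = (799765, 1341291, -1158802).
So ∂z/∂easting = −n_x/n_z = 0.69017 and ∂z/∂northing = −n_y/n_z = 1.15748.
Unit vector along 335° is (sin 335°, cos 335°) = (-0.4226, 0.9063).
Slope in that direction = a·(-0.4226) + b·(0.9063) = 0.75736.
Apparent dip = arctan|0.75736| = 37.14° (true dip is 53.4°, so apparent ≤ true as expected).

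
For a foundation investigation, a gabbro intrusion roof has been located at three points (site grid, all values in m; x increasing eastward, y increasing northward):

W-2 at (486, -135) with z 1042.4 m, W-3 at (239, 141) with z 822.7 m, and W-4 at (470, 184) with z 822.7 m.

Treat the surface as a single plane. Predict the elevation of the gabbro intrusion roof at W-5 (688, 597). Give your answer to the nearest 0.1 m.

Let the plane be z = a·x + b·y + c.
W-3−W-2: −247a + 276b = −219.7;  W-4−W-2: −16a + 319b = −219.7.
Solving gives a = 0.12702, b = −0.68234.
Then c = 1042.4 − a·486 − b·-135 = 888.55.
At (688, 597): z = 87.4 − 407.4 + 888.55 = 568.6 m.

568.6 m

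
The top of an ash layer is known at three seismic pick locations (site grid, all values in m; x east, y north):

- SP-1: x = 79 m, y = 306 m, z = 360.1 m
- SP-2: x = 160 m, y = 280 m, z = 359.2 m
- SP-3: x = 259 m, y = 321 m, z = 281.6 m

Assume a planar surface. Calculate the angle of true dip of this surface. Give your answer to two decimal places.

Two edge vectors: SP-1→SP-2 = (81, -26, -0.9), SP-1→SP-3 = (180, 15, -78.5).
Normal n = (SP-1→SP-2) × (SP-1→SP-3) = (2054.5, 6196.5, 5895).
So ∂z/∂x = −n_x/n_z = −0.34852 and ∂z/∂y = −n_y/n_z = −1.05115.
Gradient magnitude |∇z| = √(a² + b²) = √(0.12146 + 1.10491) = 1.10742.
True dip = arctan(1.10742) = 47.92°, dipping toward NNE (azimuth ≈ 018°).

47.92°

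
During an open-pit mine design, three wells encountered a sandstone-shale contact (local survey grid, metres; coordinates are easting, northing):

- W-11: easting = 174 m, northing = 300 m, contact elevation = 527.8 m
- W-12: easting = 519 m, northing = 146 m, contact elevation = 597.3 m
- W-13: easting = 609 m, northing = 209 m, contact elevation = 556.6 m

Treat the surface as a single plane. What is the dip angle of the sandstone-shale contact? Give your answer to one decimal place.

29.8°

Two edge vectors: W-11→W-12 = (345, -154, 69.5), W-11→W-13 = (435, -91, 28.8).
Normal n = (W-11→W-12) × (W-11→W-13) = (1889.3, 20296.5, 35595).
So ∂z/∂easting = −n_x/n_z = −0.05308 and ∂z/∂northing = −n_y/n_z = −0.57021.
Gradient magnitude |∇z| = √(a² + b²) = √(0.00282 + 0.32514) = 0.57267.
True dip = arctan(0.57267) = 29.8°, dipping toward N (azimuth ≈ 005°).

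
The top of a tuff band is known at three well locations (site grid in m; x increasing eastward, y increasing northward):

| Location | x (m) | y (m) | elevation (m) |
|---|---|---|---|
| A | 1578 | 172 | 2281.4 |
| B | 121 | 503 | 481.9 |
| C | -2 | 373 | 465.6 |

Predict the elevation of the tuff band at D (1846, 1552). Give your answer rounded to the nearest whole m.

1375 m

Let the plane be z = a·x + b·y + c.
B−A: −1457a + 331b = −1799.5;  C−A: −1580a + 201b = −1815.8.
Solving gives a = 1.04001, b = −0.85863.
Then c = 2281.4 − a·1578 − b·172 = 787.95.
At (1846, 1552): z = 1919.9 − 1332.6 + 787.95 = 1375.2 m.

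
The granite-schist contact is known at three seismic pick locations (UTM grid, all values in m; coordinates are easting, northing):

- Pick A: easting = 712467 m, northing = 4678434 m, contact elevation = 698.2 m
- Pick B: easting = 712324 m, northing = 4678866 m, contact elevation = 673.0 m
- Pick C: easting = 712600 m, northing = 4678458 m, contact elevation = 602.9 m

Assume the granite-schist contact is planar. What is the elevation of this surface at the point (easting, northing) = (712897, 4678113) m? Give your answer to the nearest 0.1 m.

Let the plane be z = a·easting + b·northing + c.
Pick B−Pick A: −143a + 432b = −25.2;  Pick C−Pick A: 133a + 24b = −95.3.
Solving gives a = −0.666219945, b = −0.278864472.
Then c = 698.2 − a·712467 − b·4678434 = 1780006.95.
At (712897, 4678113): z = −474946.2 − 1304559.5 + 1780006.95 = 501.2 m.

501.2 m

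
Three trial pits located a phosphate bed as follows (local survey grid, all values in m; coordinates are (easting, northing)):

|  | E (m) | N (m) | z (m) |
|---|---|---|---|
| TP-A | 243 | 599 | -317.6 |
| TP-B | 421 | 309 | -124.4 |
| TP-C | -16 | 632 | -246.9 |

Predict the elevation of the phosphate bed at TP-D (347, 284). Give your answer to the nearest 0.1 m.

Let the plane be z = a·E + b·N + c.
TP-B−TP-A: 178a − 290b = 193.2;  TP-C−TP-A: −259a + 33b = 70.7.
Solving gives a = −0.38822, b = −0.90449.
Then c = -317.6 − a·243 − b·599 = 318.53.
At (347, 284): z = −134.7 − 256.9 + 318.53 = -73.1 m.

-73.1 m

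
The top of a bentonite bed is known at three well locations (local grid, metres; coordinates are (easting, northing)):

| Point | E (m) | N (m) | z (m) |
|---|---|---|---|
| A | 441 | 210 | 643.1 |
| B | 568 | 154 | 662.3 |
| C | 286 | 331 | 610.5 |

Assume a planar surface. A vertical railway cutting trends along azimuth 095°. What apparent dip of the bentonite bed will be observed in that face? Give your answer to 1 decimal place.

5.1°

Two edge vectors: A→B = (127, -56, 19.2), A→C = (-155, 121, -32.6).
Normal n = (A→B) × (A→C) = (-497.6, 1164.2, 6687).
So ∂z/∂E = −n_x/n_z = 0.07441 and ∂z/∂N = −n_y/n_z = −0.17410.
Unit vector along 095° is (sin 95°, cos 95°) = (0.9962, -0.0872).
Slope in that direction = a·(0.9962) + b·(-0.0872) = 0.08930.
Apparent dip = arctan|0.08930| = 5.1° (true dip is 10.7°, so apparent ≤ true as expected).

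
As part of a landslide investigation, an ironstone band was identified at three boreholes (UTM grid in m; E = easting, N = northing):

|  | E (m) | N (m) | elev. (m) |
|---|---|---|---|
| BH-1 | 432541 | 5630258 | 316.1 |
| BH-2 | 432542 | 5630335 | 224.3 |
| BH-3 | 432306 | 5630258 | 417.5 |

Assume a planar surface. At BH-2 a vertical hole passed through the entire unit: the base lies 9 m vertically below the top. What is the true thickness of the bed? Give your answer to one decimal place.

Two edge vectors: BH-1→BH-2 = (1, 77, -91.8), BH-1→BH-3 = (-235, 0, 101.4).
Normal n = (BH-1→BH-2) × (BH-1→BH-3) = (7807.8, 21471.6, 18095).
So ∂z/∂E = −n_x/n_z = −0.43149 and ∂z/∂N = −n_y/n_z = −1.18660.
|∇z| = √(a²+b²) = 1.26262, so dip δ = arctan(1.26262) = 51.62°.
True thickness = vertical thickness × cos δ = 9 × cos 51.62° = 5.6 m.

5.6 m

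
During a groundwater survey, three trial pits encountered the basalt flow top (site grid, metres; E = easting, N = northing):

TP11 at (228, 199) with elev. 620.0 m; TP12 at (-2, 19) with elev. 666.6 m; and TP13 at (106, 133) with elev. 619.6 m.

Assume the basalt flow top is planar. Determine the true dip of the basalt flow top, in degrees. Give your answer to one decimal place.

44.1°

Let the plane be z = a·E + b·N + c.
TP12−TP11: −230a − 180b = 46.6;  TP13−TP11: −122a − 66b = −0.4.
Solving gives a = 0.46425, b = −0.85209.
Gradient magnitude |∇z| = √(a² + b²) = √(0.21553 + 0.72606) = 0.97036.
True dip = arctan(0.97036) = 44.1°, dipping toward NNW (azimuth ≈ 331°).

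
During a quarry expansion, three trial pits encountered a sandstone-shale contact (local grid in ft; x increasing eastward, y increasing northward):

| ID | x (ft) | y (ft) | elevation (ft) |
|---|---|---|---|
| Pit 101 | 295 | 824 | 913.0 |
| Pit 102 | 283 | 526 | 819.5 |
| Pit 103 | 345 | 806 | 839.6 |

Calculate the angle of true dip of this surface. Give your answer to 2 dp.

Let the plane be z = a·x + b·y + c.
Pit 102−Pit 101: −12a − 298b = −93.5;  Pit 103−Pit 101: 50a − 18b = −73.4.
Solving gives a = −1.33568, b = 0.36754.
Gradient magnitude |∇z| = √(a² + b²) = √(1.78405 + 0.13509) = 1.38533.
True dip = arctan(1.38533) = 54.18°, dipping toward ESE (azimuth ≈ 105°).

54.18°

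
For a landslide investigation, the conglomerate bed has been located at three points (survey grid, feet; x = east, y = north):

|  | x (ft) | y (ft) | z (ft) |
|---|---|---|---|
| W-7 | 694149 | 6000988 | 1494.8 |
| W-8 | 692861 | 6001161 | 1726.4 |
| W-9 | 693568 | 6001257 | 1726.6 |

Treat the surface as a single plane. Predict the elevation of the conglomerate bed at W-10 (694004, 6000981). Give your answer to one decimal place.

Two edge vectors: W-7→W-8 = (-1288, 173, 231.6), W-7→W-9 = (-581, 269, 231.8).
Normal n = (W-7→W-8) × (W-7→W-9) = (-22199, 163998.8, -245959).
So ∂z/∂x = −n_x/n_z = −0.090254880 and ∂z/∂y = −n_y/n_z = 0.666772917.
Intercept c from W-7: 1494.8 + 62650.33 − 4001296.28 = −3937151.14.
At (694004, 6000981): z = −62637.2 + 4001291.6 − 3937151.14 = 1503.2 ft.

1503.2 ft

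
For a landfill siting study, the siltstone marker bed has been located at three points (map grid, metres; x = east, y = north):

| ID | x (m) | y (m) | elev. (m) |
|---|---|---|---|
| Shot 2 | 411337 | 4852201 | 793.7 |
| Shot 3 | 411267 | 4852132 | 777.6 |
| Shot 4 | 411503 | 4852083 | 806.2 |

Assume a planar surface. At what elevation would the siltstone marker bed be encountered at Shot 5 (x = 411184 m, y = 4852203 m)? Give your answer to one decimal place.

772.4 m

Two edge vectors: Shot 2→Shot 3 = (-70, -69, -16.1), Shot 2→Shot 4 = (166, -118, 12.5).
Normal n = (Shot 2→Shot 3) × (Shot 2→Shot 4) = (-2762.3, -1797.6, 19714).
So ∂z/∂x = −n_x/n_z = 0.140118697 and ∂z/∂y = −n_y/n_z = 0.091183930.
Intercept c from Shot 2: 793.7 − 57636.00 − 442442.76 = −499285.06.
At (411184, 4852203): z = 57614.6 + 442442.9 − 499285.06 = 772.4 m.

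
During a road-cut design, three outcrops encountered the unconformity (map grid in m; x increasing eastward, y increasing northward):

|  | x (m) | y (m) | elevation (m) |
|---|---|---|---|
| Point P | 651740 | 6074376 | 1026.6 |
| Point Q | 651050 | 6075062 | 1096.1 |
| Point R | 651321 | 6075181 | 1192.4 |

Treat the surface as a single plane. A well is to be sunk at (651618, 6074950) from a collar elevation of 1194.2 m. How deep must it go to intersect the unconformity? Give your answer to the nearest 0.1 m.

11.3 m

Two edge vectors: Point P→Point Q = (-690, 686, 69.5), Point P→Point R = (-419, 805, 165.8).
Normal n = (Point P→Point Q) × (Point P→Point R) = (57791.3, 85281.5, -268016).
So ∂z/∂x = −n_x/n_z = 0.215626306 and ∂z/∂y = −n_y/n_z = 0.318195555.
Intercept c from Point P: 1026.6 − 140532.29 − 1932839.45 = −2072345.13.
At (651618, 6074950): z_contact = 140505.98 + 1933022.09 − 2072345.13 = 1182.94 m.
Depth below ground = 1194.2 − 1182.94 = 11.3 m.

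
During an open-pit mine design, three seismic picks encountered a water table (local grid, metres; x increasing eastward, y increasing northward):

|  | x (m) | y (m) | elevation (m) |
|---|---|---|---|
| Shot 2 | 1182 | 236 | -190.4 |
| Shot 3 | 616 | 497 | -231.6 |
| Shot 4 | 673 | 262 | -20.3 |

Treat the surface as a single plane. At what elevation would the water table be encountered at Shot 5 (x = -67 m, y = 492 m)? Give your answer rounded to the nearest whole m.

Let the plane be z = a·x + b·y + c.
Shot 3−Shot 2: −566a + 261b = −41.2;  Shot 4−Shot 2: −509a + 26b = 170.1.
Solving gives a = −0.38488, b = −0.99250.
Then c = -190.4 − a·1182 − b·236 = 498.76.
At (-67, 492): z = 25.8 − 488.3 + 498.76 = 36.2 m.

36 m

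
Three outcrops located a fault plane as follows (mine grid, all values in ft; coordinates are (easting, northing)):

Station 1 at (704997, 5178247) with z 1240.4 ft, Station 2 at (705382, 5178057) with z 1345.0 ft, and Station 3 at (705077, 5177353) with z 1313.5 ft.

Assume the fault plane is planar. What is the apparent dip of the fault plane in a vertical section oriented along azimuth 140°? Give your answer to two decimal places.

Let the plane be z = a·E + b·N + c.
Station 2−Station 1: 385a − 190b = 104.6;  Station 3−Station 1: 80a − 894b = 73.1.
Solving gives a = 0.24202, b = −0.06011.
Unit vector along 140° is (sin 140°, cos 140°) = (0.6428, -0.7660).
Slope in that direction = a·(0.6428) + b·(-0.7660) = 0.20162.
Apparent dip = arctan|0.20162| = 11.40° (true dip is 14.0°, so apparent ≤ true as expected).

11.40°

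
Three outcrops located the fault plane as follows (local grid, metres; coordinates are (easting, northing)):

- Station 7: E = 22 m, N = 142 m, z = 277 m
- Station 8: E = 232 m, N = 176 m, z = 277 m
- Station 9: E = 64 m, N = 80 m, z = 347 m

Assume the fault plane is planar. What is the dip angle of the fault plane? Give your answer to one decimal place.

45.9°

Two edge vectors: Station 7→Station 8 = (210, 34, 0), Station 7→Station 9 = (42, -62, 70).
Normal n = (Station 7→Station 8) × (Station 7→Station 9) = (2380, -14700, -14448).
So ∂z/∂E = −n_x/n_z = 0.16473 and ∂z/∂N = −n_y/n_z = −1.01744.
Gradient magnitude |∇z| = √(a² + b²) = √(0.02714 + 1.03519) = 1.03069.
True dip = arctan(1.03069) = 45.9°, dipping toward N (azimuth ≈ 351°).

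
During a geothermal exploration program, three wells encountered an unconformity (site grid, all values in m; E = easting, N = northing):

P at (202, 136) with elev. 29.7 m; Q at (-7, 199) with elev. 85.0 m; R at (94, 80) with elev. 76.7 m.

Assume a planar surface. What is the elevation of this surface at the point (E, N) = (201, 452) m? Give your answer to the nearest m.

Two edge vectors: P→Q = (-209, 63, 55.3), P→R = (-108, -56, 47).
Normal n = (P→Q) × (P→R) = (6057.8, 3850.6, 18508).
So ∂z/∂E = −n_x/n_z = −0.32731 and ∂z/∂N = −n_y/n_z = −0.20805.
Intercept c from P: 29.7 + 66.12 + 28.29 = 124.11.
At (201, 452): z = −65.8 − 94.0 + 124.11 = -35.7 m.

-36 m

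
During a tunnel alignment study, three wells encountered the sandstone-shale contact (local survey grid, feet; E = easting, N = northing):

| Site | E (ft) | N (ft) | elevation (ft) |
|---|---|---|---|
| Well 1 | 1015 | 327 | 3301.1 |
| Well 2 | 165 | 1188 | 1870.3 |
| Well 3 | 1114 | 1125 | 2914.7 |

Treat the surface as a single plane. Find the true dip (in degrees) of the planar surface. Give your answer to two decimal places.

50.79°

Two edge vectors: Well 1→Well 2 = (-850, 861, -1430.8), Well 1→Well 3 = (99, 798, -386.4).
Normal n = (Well 1→Well 2) × (Well 1→Well 3) = (809088, -470089.2, -763539).
So ∂z/∂E = −n_x/n_z = 1.05966 and ∂z/∂N = −n_y/n_z = −0.61567.
Gradient magnitude |∇z| = √(a² + b²) = √(1.12287 + 0.37905) = 1.22553.
True dip = arctan(1.22553) = 50.79°, dipping toward WNW (azimuth ≈ 300°).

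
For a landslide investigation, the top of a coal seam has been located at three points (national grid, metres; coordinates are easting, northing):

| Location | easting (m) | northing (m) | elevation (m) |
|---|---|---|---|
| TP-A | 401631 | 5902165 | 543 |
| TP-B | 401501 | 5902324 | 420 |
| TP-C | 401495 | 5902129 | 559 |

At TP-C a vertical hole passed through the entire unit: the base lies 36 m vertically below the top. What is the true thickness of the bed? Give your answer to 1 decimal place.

29.2 m

Let the plane be z = a·easting + b·northing + c.
TP-B−TP-A: −130a + 159b = −123;  TP-C−TP-A: −136a − 36b = 16.
Solving gives a = 0.07162, b = −0.71502.
|∇z| = √(a²+b²) = 0.71860, so dip δ = arctan(0.71860) = 35.70°.
True thickness = vertical thickness × cos δ = 36 × cos 35.70° = 29.2 m.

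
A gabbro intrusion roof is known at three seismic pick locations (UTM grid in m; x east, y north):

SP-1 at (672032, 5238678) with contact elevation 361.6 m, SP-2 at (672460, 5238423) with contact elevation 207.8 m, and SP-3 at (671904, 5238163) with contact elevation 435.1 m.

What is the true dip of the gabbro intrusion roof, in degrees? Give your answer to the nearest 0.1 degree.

Two edge vectors: SP-1→SP-2 = (428, -255, -153.8), SP-1→SP-3 = (-128, -515, 73.5).
Normal n = (SP-1→SP-2) × (SP-1→SP-3) = (-97949.5, -11771.6, -253060).
So ∂z/∂x = −n_x/n_z = −0.38706 and ∂z/∂y = −n_y/n_z = −0.04652.
Gradient magnitude |∇z| = √(a² + b²) = √(0.14982 + 0.00216) = 0.38985.
True dip = arctan(0.38985) = 21.3°, dipping toward E (azimuth ≈ 083°).

21.3°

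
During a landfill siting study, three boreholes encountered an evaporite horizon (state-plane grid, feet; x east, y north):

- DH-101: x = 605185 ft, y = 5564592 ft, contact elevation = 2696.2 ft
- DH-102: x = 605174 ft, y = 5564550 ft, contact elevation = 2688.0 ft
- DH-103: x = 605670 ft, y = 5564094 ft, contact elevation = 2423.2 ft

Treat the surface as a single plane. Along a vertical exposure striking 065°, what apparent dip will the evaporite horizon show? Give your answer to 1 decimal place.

8.2°

Two edge vectors: DH-101→DH-102 = (-11, -42, -8.2), DH-101→DH-103 = (485, -498, -273).
Normal n = (DH-101→DH-102) × (DH-101→DH-103) = (7382.4, -6980, 25848).
So ∂z/∂x = −n_x/n_z = −0.28561 and ∂z/∂y = −n_y/n_z = 0.27004.
Unit vector along 065° is (sin 65°, cos 65°) = (0.9063, 0.4226).
Slope in that direction = a·(0.9063) + b·(0.4226) = −0.14472.
Apparent dip = arctan|0.14472| = 8.2° (true dip is 21.5°, so apparent ≤ true as expected).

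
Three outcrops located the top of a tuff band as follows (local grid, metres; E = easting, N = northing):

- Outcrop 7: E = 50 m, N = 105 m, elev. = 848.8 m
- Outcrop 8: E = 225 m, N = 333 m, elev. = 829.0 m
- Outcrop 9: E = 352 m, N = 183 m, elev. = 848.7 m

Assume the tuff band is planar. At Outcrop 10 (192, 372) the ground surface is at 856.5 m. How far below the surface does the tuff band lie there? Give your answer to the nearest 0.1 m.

32.6 m

Two edge vectors: Outcrop 7→Outcrop 8 = (175, 228, -19.8), Outcrop 7→Outcrop 9 = (302, 78, -0.1).
Normal n = (Outcrop 7→Outcrop 8) × (Outcrop 7→Outcrop 9) = (1521.6, -5962.1, -55206).
So ∂z/∂E = −n_x/n_z = 0.02756 and ∂z/∂N = −n_y/n_z = −0.10800.
Intercept c from Outcrop 7: 848.8 − 1.38 + 11.34 = 858.76.
At (192, 372): z_contact = 5.29 − 40.18 + 858.76 = 823.88 m.
Depth below ground = 856.5 − 823.88 = 32.6 m.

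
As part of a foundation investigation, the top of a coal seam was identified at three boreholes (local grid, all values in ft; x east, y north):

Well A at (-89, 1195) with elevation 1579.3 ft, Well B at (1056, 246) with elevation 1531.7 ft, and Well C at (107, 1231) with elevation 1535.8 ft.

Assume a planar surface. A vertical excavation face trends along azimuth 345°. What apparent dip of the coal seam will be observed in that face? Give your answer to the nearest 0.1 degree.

7.0°

Two edge vectors: Well A→Well B = (1145, -949, -47.6), Well A→Well C = (196, 36, -43.5).
Normal n = (Well A→Well B) × (Well A→Well C) = (42995.1, 40477.9, 227224).
So ∂z/∂x = −n_x/n_z = −0.18922 and ∂z/∂y = −n_y/n_z = −0.17814.
Unit vector along 345° is (sin 345°, cos 345°) = (-0.2588, 0.9659).
Slope in that direction = a·(-0.2588) + b·(0.9659) = −0.12310.
Apparent dip = arctan|0.12310| = 7.0° (true dip is 14.6°, so apparent ≤ true as expected).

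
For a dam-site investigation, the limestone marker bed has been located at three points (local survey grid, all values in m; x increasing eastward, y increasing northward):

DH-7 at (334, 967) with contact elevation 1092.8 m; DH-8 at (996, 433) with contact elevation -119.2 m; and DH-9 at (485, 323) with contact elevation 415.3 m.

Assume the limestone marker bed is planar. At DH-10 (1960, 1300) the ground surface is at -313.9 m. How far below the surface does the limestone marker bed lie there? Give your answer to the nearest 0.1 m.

307.1 m

Two edge vectors: DH-7→DH-8 = (662, -534, -1212), DH-7→DH-9 = (151, -644, -677.5).
Normal n = (DH-7→DH-8) × (DH-7→DH-9) = (-418743, 265493, -345694).
So ∂z/∂x = −n_x/n_z = −1.211311 and ∂z/∂y = −n_y/n_z = 0.768000.
Intercept c from DH-7: 1092.8 + 404.58 − 742.66 = 754.72.
At (1960, 1300): z_contact = −2374.17 + 998.40 + 754.72 = -621.05 m.
Depth below ground = -313.9 − (-621.05) = 307.1 m.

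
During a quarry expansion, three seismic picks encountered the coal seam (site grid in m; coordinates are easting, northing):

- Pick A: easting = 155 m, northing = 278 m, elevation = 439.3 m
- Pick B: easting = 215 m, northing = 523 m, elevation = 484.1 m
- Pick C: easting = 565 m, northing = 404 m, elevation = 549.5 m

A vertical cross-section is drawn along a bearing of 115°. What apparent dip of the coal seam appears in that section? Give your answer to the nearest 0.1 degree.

Let the plane be z = a·easting + b·northing + c.
Pick B−Pick A: 60a + 245b = 44.8;  Pick C−Pick A: 410a + 126b = 110.2.
Solving gives a = 0.22989, b = 0.12656.
Unit vector along 115° is (sin 115°, cos 115°) = (0.9063, -0.4226).
Slope in that direction = a·(0.9063) + b·(-0.4226) = 0.15486.
Apparent dip = arctan|0.15486| = 8.8° (true dip is 14.7°, so apparent ≤ true as expected).

8.8°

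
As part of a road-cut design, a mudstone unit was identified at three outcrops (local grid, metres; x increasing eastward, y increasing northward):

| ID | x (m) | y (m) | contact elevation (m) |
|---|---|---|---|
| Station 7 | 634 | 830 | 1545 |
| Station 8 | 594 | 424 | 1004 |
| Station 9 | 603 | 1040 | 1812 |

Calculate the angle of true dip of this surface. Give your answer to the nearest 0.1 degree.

53.1°

Two edge vectors: Station 7→Station 8 = (-40, -406, -541), Station 7→Station 9 = (-31, 210, 267).
Normal n = (Station 7→Station 8) × (Station 7→Station 9) = (5208, 27451, -20986).
So ∂z/∂x = −n_x/n_z = 0.24817 and ∂z/∂y = −n_y/n_z = 1.30806.
Gradient magnitude |∇z| = √(a² + b²) = √(0.06159 + 1.71103) = 1.33140.
True dip = arctan(1.33140) = 53.1°, dipping toward S (azimuth ≈ 191°).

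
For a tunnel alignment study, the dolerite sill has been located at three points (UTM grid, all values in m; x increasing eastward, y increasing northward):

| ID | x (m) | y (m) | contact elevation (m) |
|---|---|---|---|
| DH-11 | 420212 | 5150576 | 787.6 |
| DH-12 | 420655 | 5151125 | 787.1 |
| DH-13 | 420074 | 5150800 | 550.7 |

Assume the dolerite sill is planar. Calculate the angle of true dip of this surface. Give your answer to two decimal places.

Two edge vectors: DH-11→DH-12 = (443, 549, -0.5), DH-11→DH-13 = (-138, 224, -236.9).
Normal n = (DH-11→DH-12) × (DH-11→DH-13) = (-129946.1, 105015.7, 174994).
So ∂z/∂x = −n_x/n_z = 0.74257 and ∂z/∂y = −n_y/n_z = −0.60011.
Gradient magnitude |∇z| = √(a² + b²) = √(0.55142 + 0.36013) = 0.95475.
True dip = arctan(0.95475) = 43.67°, dipping toward NW (azimuth ≈ 309°).

43.67°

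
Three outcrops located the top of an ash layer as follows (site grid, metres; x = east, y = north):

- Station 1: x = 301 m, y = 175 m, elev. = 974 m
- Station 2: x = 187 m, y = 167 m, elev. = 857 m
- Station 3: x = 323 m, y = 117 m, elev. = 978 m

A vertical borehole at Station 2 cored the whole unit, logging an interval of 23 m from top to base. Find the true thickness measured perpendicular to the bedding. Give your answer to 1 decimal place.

15.8 m

Two edge vectors: Station 1→Station 2 = (-114, -8, -117), Station 1→Station 3 = (22, -58, 4).
Normal n = (Station 1→Station 2) × (Station 1→Station 3) = (-6818, -2118, 6788).
So ∂z/∂x = −n_x/n_z = 1.00442 and ∂z/∂y = −n_y/n_z = 0.31202.
|∇z| = √(a²+b²) = 1.05177, so dip δ = arctan(1.05177) = 46.45°.
True thickness = vertical thickness × cos δ = 23 × cos 46.45° = 15.8 m.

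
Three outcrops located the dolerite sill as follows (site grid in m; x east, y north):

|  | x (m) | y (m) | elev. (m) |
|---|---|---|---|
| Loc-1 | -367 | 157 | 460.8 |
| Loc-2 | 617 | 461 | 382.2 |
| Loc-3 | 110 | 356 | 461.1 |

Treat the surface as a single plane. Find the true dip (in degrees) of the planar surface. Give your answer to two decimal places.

38.86°

Let the plane be z = a·x + b·y + c.
Loc-2−Loc-1: 984a + 304b = −78.6;  Loc-3−Loc-1: 477a + 199b = 0.3.
Solving gives a = −0.30965, b = 0.74373.
Gradient magnitude |∇z| = √(a² + b²) = √(0.09588 + 0.55313) = 0.80561.
True dip = arctan(0.80561) = 38.86°, dipping toward SSE (azimuth ≈ 157°).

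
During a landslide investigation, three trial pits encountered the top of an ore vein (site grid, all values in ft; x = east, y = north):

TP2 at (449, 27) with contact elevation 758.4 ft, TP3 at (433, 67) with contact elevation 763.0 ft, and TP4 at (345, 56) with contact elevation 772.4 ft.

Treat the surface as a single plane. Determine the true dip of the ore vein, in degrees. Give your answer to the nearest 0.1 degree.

7.7°

Two edge vectors: TP2→TP3 = (-16, 40, 4.6), TP2→TP4 = (-104, 29, 14).
Normal n = (TP2→TP3) × (TP2→TP4) = (426.6, -254.4, 3696).
So ∂z/∂x = −n_x/n_z = −0.11542 and ∂z/∂y = −n_y/n_z = 0.06883.
Gradient magnitude |∇z| = √(a² + b²) = √(0.01332 + 0.00474) = 0.13439.
True dip = arctan(0.13439) = 7.7°, dipping toward ESE (azimuth ≈ 121°).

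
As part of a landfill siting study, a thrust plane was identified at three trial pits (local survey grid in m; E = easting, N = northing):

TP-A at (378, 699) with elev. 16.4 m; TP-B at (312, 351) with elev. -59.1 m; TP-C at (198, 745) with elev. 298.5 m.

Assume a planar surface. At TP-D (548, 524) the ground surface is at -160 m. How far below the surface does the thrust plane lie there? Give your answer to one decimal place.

Two edge vectors: TP-A→TP-B = (-66, -348, -75.5), TP-A→TP-C = (-180, 46, 282.1).
Normal n = (TP-A→TP-B) × (TP-A→TP-C) = (-94697.8, 32208.6, -65676).
So ∂z/∂E = −n_x/n_z = −1.44189 and ∂z/∂N = −n_y/n_z = 0.49042.
Intercept c from TP-A: 16.4 + 545.04 − 342.80 = 218.63.
At (548, 524): z_contact = −790.16 + 256.98 + 218.63 = -314.54 m.
Depth below ground = -160 − (-314.54) = 154.5 m.

154.5 m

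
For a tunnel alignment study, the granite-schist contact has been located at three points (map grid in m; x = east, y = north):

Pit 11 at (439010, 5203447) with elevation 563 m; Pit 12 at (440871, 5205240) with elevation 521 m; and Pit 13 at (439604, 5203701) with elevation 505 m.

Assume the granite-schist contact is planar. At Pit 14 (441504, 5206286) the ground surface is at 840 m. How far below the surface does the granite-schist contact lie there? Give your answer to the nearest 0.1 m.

Two edge vectors: Pit 11→Pit 12 = (1861, 1793, -42), Pit 11→Pit 13 = (594, 254, -58).
Normal n = (Pit 11→Pit 12) × (Pit 11→Pit 13) = (-93326, 82990, -592348).
So ∂z/∂x = −n_x/n_z = −0.157552655 and ∂z/∂y = −n_y/n_z = 0.140103453.
Intercept c from Pit 11: 563 + 69167.19 − 729020.89 = −659290.70.
At (441504, 5206286): z_contact = −69560.13 + 729418.64 − 659290.70 = 567.82 m.
Depth below ground = 840 − 567.82 = 272.2 m.

272.2 m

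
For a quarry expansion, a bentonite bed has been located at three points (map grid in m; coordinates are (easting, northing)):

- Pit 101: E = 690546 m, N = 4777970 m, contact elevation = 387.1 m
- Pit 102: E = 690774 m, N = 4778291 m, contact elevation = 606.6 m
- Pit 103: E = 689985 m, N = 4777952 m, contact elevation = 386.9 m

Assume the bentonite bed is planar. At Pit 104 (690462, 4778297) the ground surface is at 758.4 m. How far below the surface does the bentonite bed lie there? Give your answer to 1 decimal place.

140.7 m

Two edge vectors: Pit 101→Pit 102 = (228, 321, 219.5), Pit 101→Pit 103 = (-561, -18, -0.2).
Normal n = (Pit 101→Pit 102) × (Pit 101→Pit 103) = (3886.8, -123093.9, 175977).
So ∂z/∂E = −n_x/n_z = −0.022086977 and ∂z/∂N = −n_y/n_z = 0.699488570.
Intercept c from Pit 101: 387.1 + 15252.07 − 3342135.40 = −3326496.23.
At (690462, 4778297): z_contact = −15250.22 + 3342364.13 − 3326496.23 = 617.69 m.
Depth below ground = 758.4 − 617.69 = 140.7 m.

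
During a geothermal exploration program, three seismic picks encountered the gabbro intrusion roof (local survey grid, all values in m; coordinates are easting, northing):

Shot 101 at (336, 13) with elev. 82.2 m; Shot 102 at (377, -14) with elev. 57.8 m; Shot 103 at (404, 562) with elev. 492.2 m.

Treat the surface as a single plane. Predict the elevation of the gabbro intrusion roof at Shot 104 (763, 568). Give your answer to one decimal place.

Let the plane be z = a·easting + b·northing + c.
Shot 102−Shot 101: 41a − 27b = −24.4;  Shot 103−Shot 101: 68a + 549b = 410.
Solving gives a = −0.09553, b = 0.75864.
Then c = 82.2 − a·336 − b·13 = 104.43.
At (763, 568): z = −72.9 + 430.9 + 104.43 = 462.5 m.

462.5 m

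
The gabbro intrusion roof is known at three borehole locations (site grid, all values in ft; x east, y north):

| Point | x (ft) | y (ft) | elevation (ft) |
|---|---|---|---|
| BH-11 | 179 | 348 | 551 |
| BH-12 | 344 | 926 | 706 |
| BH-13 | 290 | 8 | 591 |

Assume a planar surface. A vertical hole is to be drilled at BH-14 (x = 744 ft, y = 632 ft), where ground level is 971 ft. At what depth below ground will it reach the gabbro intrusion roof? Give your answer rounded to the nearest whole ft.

Two edge vectors: BH-11→BH-12 = (165, 578, 155), BH-11→BH-13 = (111, -340, 40).
Normal n = (BH-11→BH-12) × (BH-11→BH-13) = (75820, 10605, -120258).
So ∂z/∂x = −n_x/n_z = 0.63048 and ∂z/∂y = −n_y/n_z = 0.08819.
Intercept c from BH-11: 551 − 112.86 − 30.69 = 407.46.
At (744, 632): z_contact = 469.1 + 55.7 + 407.46 = 932.3 ft.
Depth below ground = 971 − 932.3 = 39 ft.

39 ft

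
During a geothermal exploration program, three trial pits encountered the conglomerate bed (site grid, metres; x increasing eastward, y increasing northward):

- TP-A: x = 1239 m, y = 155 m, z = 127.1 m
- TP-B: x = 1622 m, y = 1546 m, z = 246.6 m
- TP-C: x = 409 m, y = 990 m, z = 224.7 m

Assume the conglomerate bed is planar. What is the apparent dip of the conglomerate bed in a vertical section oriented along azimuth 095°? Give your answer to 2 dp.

Two edge vectors: TP-A→TP-B = (383, 1391, 119.5), TP-A→TP-C = (-830, 835, 97.6).
Normal n = (TP-A→TP-B) × (TP-A→TP-C) = (35979.1, -136565.8, 1474335).
So ∂z/∂x = −n_x/n_z = −0.02440 and ∂z/∂y = −n_y/n_z = 0.09263.
Unit vector along 095° is (sin 95°, cos 95°) = (0.9962, -0.0872).
Slope in that direction = a·(0.9962) + b·(-0.0872) = −0.03238.
Apparent dip = arctan|0.03238| = 1.85° (true dip is 5.5°, so apparent ≤ true as expected).

1.85°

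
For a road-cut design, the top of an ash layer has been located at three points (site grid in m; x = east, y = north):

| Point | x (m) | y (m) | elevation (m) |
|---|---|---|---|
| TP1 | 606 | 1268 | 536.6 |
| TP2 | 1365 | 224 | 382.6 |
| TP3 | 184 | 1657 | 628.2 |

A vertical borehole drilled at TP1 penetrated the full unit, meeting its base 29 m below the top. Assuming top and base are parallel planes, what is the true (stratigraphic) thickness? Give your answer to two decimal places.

28.15 m

Let the plane be z = a·x + b·y + c.
TP2−TP1: 759a − 1044b = −154;  TP3−TP1: −422a + 389b = 91.6.
Solving gives a = −0.24584, b = −0.03122.
|∇z| = √(a²+b²) = 0.24781, so dip δ = arctan(0.24781) = 13.92°.
True thickness = vertical thickness × cos δ = 29 × cos 13.92° = 28.15 m.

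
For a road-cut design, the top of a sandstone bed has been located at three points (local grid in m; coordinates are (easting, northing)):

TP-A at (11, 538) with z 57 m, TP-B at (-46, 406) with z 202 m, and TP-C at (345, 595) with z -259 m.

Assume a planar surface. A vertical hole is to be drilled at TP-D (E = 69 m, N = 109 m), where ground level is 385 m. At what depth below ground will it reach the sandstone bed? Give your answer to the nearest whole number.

56 m

Let the plane be z = a·E + b·N + c.
TP-B−TP-A: −57a − 132b = 145;  TP-C−TP-A: 334a + 57b = −316.
Solving gives a = −0.81900, b = −0.74483.
Then c = 57 − a·11 − b·538 = 466.73.
At (69, 109): z_contact = −56.5 − 81.2 + 466.73 = 329.0 m.
Depth below ground = 385 − 329.0 = 56 m.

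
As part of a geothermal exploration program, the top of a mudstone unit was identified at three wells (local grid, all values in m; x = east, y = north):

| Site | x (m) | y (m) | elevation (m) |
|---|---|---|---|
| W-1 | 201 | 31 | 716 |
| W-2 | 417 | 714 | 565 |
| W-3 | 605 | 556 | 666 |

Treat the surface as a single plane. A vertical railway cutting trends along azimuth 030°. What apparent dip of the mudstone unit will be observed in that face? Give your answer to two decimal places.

7.33°

Let the plane be z = a·x + b·y + c.
W-2−W-1: 216a + 683b = −151;  W-3−W-1: 404a + 525b = −50.
Solving gives a = 0.27764, b = −0.30889.
Unit vector along 030° is (sin 30°, cos 30°) = (0.5000, 0.8660).
Slope in that direction = a·(0.5000) + b·(0.8660) = −0.12869.
Apparent dip = arctan|0.12869| = 7.33° (true dip is 22.6°, so apparent ≤ true as expected).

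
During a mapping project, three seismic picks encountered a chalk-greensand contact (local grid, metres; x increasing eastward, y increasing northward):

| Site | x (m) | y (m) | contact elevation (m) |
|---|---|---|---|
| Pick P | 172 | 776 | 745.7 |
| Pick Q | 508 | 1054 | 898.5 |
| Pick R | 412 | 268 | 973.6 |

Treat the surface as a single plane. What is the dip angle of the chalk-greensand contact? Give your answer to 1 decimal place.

Two edge vectors: Pick P→Pick Q = (336, 278, 152.8), Pick P→Pick R = (240, -508, 227.9).
Normal n = (Pick P→Pick Q) × (Pick P→Pick R) = (140978.6, -39902.4, -237408).
So ∂z/∂x = −n_x/n_z = 0.59382 and ∂z/∂y = −n_y/n_z = −0.16808.
Gradient magnitude |∇z| = √(a² + b²) = √(0.35263 + 0.02825) = 0.61715.
True dip = arctan(0.61715) = 31.7°, dipping toward WNW (azimuth ≈ 286°).

31.7°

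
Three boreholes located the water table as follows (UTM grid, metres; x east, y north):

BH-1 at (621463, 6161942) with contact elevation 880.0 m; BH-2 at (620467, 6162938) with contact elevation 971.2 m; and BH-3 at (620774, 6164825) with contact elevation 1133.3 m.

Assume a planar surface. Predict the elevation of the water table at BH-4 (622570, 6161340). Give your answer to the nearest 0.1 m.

Let the plane be z = a·x + b·y + c.
BH-2−BH-1: −996a + 996b = 91.2;  BH-3−BH-1: −689a + 2883b = 253.3.
Solving gives a = −0.004870347, b = 0.086695918.
Then c = 880 − a·621463 − b·6161942 = −530308.48.
At (622570, 6161340): z = −3032.1 + 534163.0 − 530308.48 = 822.4 m.

822.4 m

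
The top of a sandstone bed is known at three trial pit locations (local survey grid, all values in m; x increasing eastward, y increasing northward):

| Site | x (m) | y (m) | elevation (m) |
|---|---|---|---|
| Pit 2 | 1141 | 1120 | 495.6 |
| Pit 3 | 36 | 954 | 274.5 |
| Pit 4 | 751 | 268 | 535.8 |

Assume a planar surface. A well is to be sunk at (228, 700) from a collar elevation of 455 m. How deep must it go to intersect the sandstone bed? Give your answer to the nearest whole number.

100 m

Let the plane be z = a·x + b·y + c.
Pit 3−Pit 2: −1105a − 166b = −221.1;  Pit 4−Pit 2: −390a − 852b = 40.2.
Solving gives a = 0.22248, b = −0.14902.
Then c = 495.6 − a·1141 − b·1120 = 408.66.
At (228, 700): z_contact = 50.7 − 104.3 + 408.66 = 355.1 m.
Depth below ground = 455 − 355.1 = 100 m.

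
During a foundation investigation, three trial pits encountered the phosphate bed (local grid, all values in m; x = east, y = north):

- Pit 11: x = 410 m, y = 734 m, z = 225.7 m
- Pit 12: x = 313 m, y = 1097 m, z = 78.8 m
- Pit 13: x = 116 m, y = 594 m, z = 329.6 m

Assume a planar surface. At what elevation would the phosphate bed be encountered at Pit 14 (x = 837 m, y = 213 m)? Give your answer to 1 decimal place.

Let the plane be z = a·x + b·y + c.
Pit 12−Pit 11: −97a + 363b = −146.9;  Pit 13−Pit 11: −294a − 140b = 103.9.
Solving gives a = −0.142555, b = −0.442777.
Then c = 225.7 − a·410 − b·734 = 609.15.
At (837, 213): z = −119.3 − 94.3 + 609.15 = 395.5 m.

395.5 m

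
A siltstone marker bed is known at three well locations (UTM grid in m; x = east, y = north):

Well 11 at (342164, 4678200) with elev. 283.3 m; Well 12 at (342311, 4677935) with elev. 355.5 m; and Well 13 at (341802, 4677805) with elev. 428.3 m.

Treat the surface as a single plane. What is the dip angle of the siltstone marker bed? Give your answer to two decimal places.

Two edge vectors: Well 11→Well 12 = (147, -265, 72.2), Well 11→Well 13 = (-362, -395, 145).
Normal n = (Well 11→Well 12) × (Well 11→Well 13) = (-9906, -47451.4, -153995).
So ∂z/∂x = −n_x/n_z = −0.06433 and ∂z/∂y = −n_y/n_z = −0.30814.
Gradient magnitude |∇z| = √(a² + b²) = √(0.00414 + 0.09495) = 0.31478.
True dip = arctan(0.31478) = 17.47°, dipping toward NNE (azimuth ≈ 012°).

17.47°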